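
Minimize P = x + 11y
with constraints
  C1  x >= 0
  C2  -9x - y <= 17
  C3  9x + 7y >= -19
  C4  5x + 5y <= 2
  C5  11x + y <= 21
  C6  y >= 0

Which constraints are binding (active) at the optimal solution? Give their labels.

C1 and C6

Vertices and P = x + 11y:
  (0, 2/5) → P = 22/5
  (0, 0) → P = 0
  (2/5, 0) → P = 2/5

The minimum is at (0, 0). Substituting into each constraint, equality holds for C1 and C6; the remaining constraints have slack.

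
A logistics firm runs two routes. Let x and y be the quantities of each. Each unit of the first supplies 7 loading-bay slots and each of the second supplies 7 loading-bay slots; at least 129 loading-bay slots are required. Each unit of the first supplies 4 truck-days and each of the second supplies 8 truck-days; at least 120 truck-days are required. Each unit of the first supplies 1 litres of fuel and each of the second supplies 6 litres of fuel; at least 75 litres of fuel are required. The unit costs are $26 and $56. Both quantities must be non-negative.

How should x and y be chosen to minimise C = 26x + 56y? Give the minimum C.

x = 15/2, y = 45/4, minimum C = 825

Feasible corners and C = 26x + 56y:
  (0, 129/7) → C = 1032
  (75, 0) → C = 1950
  (48/7, 81/7) → C = 5784/7
  (15/2, 45/4) → C = 825
The feasible region is unbounded (it extends along (0, 1), (1, 0)), but C strictly increases along every unbounded feasible direction, so there is no improving ray and the minimum is attained at a vertex.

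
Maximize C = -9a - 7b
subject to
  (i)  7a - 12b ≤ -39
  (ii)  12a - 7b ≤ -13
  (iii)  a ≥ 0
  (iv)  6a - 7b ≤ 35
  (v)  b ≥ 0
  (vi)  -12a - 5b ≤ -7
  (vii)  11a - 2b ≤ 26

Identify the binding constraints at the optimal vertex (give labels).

Extreme points and C = -9a - 7b:
  (117/95, 377/95) → C = -3692/95
  (0, 13/4) → C = -91/4
  (208/53, 455/53) → C = -5057/53
The feasible region is unbounded (it extends along (0, 1), (2, 11)), but C strictly decreases along every unbounded feasible direction, so there is no improving ray and the maximum is attained at a vertex.

The maximum is at (0, 13/4). Substituting into each constraint, equality holds for (i) and (iii); the remaining constraints have slack.

(i) and (iii)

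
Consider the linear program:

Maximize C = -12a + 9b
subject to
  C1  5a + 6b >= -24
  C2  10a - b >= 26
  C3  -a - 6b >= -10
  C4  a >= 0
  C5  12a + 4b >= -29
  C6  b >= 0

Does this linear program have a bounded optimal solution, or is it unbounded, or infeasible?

Vertices and C = -12a + 9b:
  (166/61, 74/61) → C = -1326/61
  (13/5, 0) → C = -156/5
  (10, 0) → C = -120
The feasible region has finitely many vertices and no improving ray; the maximum is -1326/61 at (166/61, 74/61).

bounded optimum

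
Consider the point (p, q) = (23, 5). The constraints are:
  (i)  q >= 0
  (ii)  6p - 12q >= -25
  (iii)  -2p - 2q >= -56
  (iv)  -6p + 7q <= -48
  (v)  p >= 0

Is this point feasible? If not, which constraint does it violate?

(i): 5 ≥ 0 ✓
(ii): 78 ≥ -25 ✓
(iii): -56 ≥ -56 ✓
(iv): -103 ≤ -48 ✓
(v): 23 ≥ 0 ✓

feasible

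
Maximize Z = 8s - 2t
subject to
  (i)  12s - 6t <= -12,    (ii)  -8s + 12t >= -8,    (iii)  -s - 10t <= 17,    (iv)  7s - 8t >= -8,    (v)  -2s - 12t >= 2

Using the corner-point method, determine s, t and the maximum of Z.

s = -1, t = 0, maximum Z = -8

Corner points and Z = 8s - 2t:
  (-37/21, -32/21) → Z = -232/21
  (-1, 0) → Z = -8
  (-36/13, -37/26) → Z = -251/13
  (-28/25, 1/50) → Z = -9

At the optimal vertex, 12s - 6t = -12 and -2s - 12t = 2.
Solving simultaneously gives s = -1, t = 0.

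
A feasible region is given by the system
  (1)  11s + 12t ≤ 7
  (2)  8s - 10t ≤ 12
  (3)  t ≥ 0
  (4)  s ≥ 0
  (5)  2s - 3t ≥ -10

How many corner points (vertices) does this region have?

The feasible vertices (each the meet of two boundaries and inside every other half-plane) are:
  (7/11, 0)
  (0, 7/12)
  (0, 0)

3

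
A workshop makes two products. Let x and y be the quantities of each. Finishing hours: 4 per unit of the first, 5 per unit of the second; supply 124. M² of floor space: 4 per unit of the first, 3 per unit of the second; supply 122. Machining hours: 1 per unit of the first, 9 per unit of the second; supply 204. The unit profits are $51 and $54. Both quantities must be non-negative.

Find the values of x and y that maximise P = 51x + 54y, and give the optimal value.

x = 119/4, y = 1, maximum P = 6285/4

Vertices and P = 51x + 54y:
  (0, 0) → P = 0
  (0, 68/3) → P = 1224
  (61/2, 0) → P = 3111/2
  (119/4, 1) → P = 6285/4
  (96/31, 692/31) → P = 42264/31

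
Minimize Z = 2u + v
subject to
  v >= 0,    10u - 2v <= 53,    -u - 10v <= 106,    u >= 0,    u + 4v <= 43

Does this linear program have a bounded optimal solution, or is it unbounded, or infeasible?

bounded optimum

Feasible corners and Z = 2u + v:
  (53/10, 0) → Z = 53/5
  (0, 0) → Z = 0
  (149/21, 377/42) → Z = 139/6
  (0, 43/4) → Z = 43/4
The feasible region has finitely many vertices and no improving ray; the minimum is 0 at (0, 0).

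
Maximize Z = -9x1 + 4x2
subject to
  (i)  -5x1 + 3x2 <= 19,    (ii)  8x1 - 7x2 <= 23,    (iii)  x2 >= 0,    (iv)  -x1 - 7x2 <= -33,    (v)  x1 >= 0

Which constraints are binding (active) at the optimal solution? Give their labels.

Vertices and Z = -9x1 + 4x2:
  (0, 19/3) → Z = 76/3
  (56/9, 241/63) → Z = -2564/63
  (0, 33/7) → Z = 132/7
The feasible region is unbounded (it extends along (7, 8), (3, 5)), but Z strictly decreases along every unbounded feasible direction, so there is no improving ray and the maximum is attained at a vertex.

The maximum is at (0, 19/3). Substituting into each constraint, equality holds for (i) and (v); the remaining constraints have slack.

(i) and (v)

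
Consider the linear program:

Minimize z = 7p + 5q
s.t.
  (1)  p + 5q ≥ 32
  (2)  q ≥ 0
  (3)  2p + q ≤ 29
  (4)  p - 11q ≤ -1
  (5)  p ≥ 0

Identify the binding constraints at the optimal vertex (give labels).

(1) and (5)

Corner points and z = 7p + 5q:
  (113/9, 35/9) → z = 322/3
  (0, 32/5) → z = 32
  (0, 29) → z = 145

The minimum is at (0, 32/5). Substituting into each constraint, equality holds for (1) and (5); the remaining constraints have slack.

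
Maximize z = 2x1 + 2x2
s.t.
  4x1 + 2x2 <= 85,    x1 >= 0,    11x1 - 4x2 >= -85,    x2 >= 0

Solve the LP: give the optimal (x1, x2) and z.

Corner points and z = 2x1 + 2x2:
  (85/19, 1275/38) → z = 1445/19
  (85/4, 0) → z = 85/2
  (0, 85/4) → z = 85/2
  (0, 0) → z = 0

At the optimal vertex, 4x1 + 2x2 = 85 and 11x1 - 4x2 = -85.
Solving simultaneously gives x1 = 85/19, x2 = 1275/38.

x1 = 85/19, x2 = 1275/38, maximum z = 1445/19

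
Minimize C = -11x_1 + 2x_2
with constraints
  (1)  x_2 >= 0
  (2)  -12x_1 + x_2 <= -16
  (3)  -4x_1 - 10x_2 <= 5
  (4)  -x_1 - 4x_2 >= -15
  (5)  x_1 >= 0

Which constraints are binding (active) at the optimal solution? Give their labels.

Extreme points and C = -11x_1 + 2x_2:
  (4/3, 0) → C = -44/3
  (15, 0) → C = -165
  (79/49, 164/49) → C = -541/49

The minimum is at (15, 0). Substituting into each constraint, equality holds for (1) and (4); the remaining constraints have slack.

(1) and (4)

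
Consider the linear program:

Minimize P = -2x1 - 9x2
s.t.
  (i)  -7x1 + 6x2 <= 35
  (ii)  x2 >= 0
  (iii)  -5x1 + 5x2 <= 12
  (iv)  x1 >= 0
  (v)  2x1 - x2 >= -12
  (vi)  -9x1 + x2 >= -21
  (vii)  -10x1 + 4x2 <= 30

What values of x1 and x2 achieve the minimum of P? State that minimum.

x1 = 117/40, x2 = 213/40, minimum P = -2151/40

Vertices and P = -2x1 - 9x2:
  (0, 0) → P = 0
  (7/3, 0) → P = -14/3
  (0, 12/5) → P = -108/5
  (117/40, 213/40) → P = -2151/40

The optimum lies where -5x1 + 5x2 = 12 and -9x1 + x2 = -21.
Solving simultaneously gives x1 = 117/40, x2 = 213/40.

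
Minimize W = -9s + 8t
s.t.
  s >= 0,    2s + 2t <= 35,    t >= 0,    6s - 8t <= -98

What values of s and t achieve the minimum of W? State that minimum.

s = 3, t = 29/2, minimum W = 89

Extreme points and W = -9s + 8t:
  (0, 35/2) → W = 140
  (0, 49/4) → W = 98
  (3, 29/2) → W = 89

The optimum lies where 2s + 2t = 35 and 6s - 8t = -98.
Solving simultaneously gives s = 3, t = 29/2.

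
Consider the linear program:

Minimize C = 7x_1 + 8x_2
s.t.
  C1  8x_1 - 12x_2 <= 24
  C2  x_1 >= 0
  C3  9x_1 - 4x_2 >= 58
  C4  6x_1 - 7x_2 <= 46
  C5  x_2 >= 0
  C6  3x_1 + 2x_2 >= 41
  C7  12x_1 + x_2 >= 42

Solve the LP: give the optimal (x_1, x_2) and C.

x_1 = 135/13, x_2 = 64/13, minimum C = 1457/13

Corner points and C = 7x_1 + 8x_2:
  (24, 14) → C = 280
  (135/13, 64/13) → C = 1457/13
  (28/3, 13/2) → C = 352/3
The feasible region is unbounded (it extends along (4, 9), (7, 6)), but C strictly increases along every unbounded feasible direction, so there is no improving ray and the minimum is attained at a vertex.

The optimum lies where 8x_1 - 12x_2 = 24 and 3x_1 + 2x_2 = 41.
Solving simultaneously gives x_1 = 135/13, x_2 = 64/13.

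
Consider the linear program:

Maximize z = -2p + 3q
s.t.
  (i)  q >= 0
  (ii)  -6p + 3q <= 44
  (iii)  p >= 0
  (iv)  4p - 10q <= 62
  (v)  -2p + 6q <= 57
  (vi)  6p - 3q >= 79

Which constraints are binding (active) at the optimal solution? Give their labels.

(v) and (vi)

Feasible corners and z = -2p + 3q:
  (31/2, 0) → z = -31
  (79/6, 0) → z = -79/3
  (471/2, 88) → z = -207
  (43/2, 50/3) → z = 7

The maximum is at (43/2, 50/3). Substituting into each constraint, equality holds for (v) and (vi); the remaining constraints have slack.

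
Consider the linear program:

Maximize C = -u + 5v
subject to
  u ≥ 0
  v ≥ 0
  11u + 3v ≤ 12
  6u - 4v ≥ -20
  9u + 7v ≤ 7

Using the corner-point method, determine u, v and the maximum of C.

u = 0, v = 1, maximum C = 5

Vertices and C = -u + 5v:
  (0, 0) → C = 0
  (0, 1) → C = 5
  (7/9, 0) → C = -7/9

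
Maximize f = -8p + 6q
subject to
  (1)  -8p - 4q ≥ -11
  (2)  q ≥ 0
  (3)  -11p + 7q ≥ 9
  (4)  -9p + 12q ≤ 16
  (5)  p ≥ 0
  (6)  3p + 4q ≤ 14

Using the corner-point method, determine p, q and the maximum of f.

p = 0, q = 4/3, maximum f = 8

Extreme points and f = -8p + 6q:
  (4/69, 95/69) → f = 538/69
  (0, 9/7) → f = 54/7
  (0, 4/3) → f = 8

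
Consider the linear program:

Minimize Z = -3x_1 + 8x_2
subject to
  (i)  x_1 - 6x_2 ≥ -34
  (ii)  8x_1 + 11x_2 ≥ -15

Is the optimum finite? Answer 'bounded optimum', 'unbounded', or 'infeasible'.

From the feasible point (-464/59, 257/59), moving in the direction (11, -8) keeps every constraint satisfied while Z decreases without bound.

unbounded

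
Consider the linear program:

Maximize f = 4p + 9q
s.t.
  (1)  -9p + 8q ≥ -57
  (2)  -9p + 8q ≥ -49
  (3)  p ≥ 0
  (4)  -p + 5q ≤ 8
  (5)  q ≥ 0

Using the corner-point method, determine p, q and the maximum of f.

Feasible corners and f = 4p + 9q:
  (309/37, 121/37) → f = 2325/37
  (49/9, 0) → f = 196/9
  (0, 8/5) → f = 72/5
  (0, 0) → f = 0

The optimum lies where -9p + 8q = -49 and -p + 5q = 8.
Solving simultaneously gives p = 309/37, q = 121/37.

p = 309/37, q = 121/37, maximum f = 2325/37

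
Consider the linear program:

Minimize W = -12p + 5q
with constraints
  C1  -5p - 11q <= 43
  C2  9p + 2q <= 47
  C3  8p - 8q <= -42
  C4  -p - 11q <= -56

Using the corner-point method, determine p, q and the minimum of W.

p = 73/22, q = 377/44, minimum W = 133/44

Feasible corners and W = -12p + 5q:
  (-99/4, 323/44) → W = 14683/44
  (73/22, 377/44) → W = 133/44
  (-7/48, 245/48) → W = 1309/48
The feasible region is unbounded (it extends along (-11, 5), (-2, 9)), but W strictly increases along every unbounded feasible direction, so there is no improving ray and the minimum is attained at a vertex.

At the optimal vertex, 9p + 2q = 47 and 8p - 8q = -42.
Solving simultaneously gives p = 73/22, q = 377/44.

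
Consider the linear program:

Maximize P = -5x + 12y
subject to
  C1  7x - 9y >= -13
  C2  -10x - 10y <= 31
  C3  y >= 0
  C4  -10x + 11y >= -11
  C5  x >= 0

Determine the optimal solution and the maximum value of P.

Extreme points and P = -5x + 12y:
  (242/13, 207/13) → P = 98
  (0, 13/9) → P = 52/3
  (11/10, 0) → P = -11/2
  (0, 0) → P = 0

x = 242/13, y = 207/13, maximum P = 98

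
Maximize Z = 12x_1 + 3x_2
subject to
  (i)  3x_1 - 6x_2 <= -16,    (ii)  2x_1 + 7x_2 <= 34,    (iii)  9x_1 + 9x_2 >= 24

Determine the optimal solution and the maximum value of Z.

x_1 = 92/33, x_2 = 134/33, maximum Z = 502/11

Feasible corners and Z = 12x_1 + 3x_2:
  (92/33, 134/33) → Z = 502/11
  (0, 8/3) → Z = 8
  (-46/15, 86/15) → Z = -98/5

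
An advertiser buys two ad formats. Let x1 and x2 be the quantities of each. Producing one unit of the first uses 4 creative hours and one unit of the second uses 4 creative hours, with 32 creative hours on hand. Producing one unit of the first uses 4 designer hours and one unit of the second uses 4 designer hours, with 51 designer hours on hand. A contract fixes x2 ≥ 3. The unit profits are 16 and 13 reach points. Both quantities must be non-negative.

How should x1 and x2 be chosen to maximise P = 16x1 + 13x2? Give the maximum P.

Corner points and P = 16x1 + 13x2:
  (0, 8) → P = 104
  (0, 3) → P = 39
  (5, 3) → P = 119

x1 = 5, x2 = 3, maximum P = 119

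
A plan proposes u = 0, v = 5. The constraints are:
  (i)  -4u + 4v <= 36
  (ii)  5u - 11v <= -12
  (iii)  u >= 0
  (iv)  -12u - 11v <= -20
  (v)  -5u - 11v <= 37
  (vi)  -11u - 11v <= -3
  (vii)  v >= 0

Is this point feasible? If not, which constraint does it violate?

feasible

(i): 20 ≤ 36 ✓
(ii): -55 ≤ -12 ✓
(iii): 0 ≥ 0 ✓
(iv): -55 ≤ -20 ✓
(v): -55 ≤ 37 ✓
(vi): -55 ≤ -3 ✓
(vii): 5 ≥ 0 ✓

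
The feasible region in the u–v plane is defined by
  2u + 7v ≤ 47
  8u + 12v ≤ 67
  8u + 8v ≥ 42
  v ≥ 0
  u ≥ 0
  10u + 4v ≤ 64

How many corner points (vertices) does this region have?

The feasible vertices (each the meet of two boundaries and inside every other half-plane) are:
  (0, 67/12)
  (125/22, 79/44)
  (21/4, 0)
  (0, 21/4)
  (32/5, 0)

5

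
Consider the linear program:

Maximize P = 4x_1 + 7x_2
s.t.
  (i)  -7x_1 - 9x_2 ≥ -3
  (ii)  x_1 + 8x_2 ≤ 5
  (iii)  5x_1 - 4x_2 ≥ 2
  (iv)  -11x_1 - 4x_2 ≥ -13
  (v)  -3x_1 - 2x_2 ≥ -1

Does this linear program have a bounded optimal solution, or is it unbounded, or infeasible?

bounded optimum

Vertices and P = 4x_1 + 7x_2:
  (4/11, -1/22) → P = 25/22
  (11/5, -14/5) → P = -54/5
The feasible region has finitely many vertices and no improving ray; the maximum is 25/22 at (4/11, -1/22).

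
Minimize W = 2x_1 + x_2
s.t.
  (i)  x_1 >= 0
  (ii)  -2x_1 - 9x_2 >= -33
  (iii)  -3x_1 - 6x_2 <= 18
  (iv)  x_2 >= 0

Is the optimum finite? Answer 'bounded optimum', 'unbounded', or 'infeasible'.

bounded optimum

Vertices and W = 2x_1 + x_2:
  (0, 11/3) → W = 11/3
  (0, 0) → W = 0
  (33/2, 0) → W = 33
The feasible region has finitely many vertices and no improving ray; the minimum is 0 at (0, 0).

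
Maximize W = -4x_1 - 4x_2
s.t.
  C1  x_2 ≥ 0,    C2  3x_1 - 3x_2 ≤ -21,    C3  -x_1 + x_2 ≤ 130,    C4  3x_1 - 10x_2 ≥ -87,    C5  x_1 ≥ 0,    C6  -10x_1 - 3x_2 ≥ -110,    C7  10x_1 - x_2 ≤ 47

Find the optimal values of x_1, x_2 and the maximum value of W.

Feasible corners and W = -4x_1 - 4x_2:
  (17/7, 66/7) → W = -332/7
  (0, 7) → W = -28
  (0, 87/10) → W = -174/5

The optimum lies where 3x_1 - 3x_2 = -21 and x_1 = 0.
Solving simultaneously gives x_1 = 0, x_2 = 7.

x_1 = 0, x_2 = 7, maximum W = -28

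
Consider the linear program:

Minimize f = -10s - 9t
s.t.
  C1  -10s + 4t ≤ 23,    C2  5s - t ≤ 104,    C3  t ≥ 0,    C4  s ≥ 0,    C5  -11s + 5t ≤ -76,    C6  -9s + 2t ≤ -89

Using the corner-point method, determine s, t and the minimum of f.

s = 222/7, t = 382/7, minimum f = -5658/7

The binding constraints are 5s - t = 104 and -11s + 5t = -76.
Solving simultaneously gives s = 222/7, t = 382/7.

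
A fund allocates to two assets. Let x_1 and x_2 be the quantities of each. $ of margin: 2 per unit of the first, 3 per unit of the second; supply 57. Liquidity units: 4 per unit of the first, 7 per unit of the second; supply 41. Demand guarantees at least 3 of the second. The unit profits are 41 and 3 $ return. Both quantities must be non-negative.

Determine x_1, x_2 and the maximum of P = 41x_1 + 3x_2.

Extreme points and P = 41x_1 + 3x_2:
  (0, 41/7) → P = 123/7
  (0, 3) → P = 9
  (5, 3) → P = 214

The optimum lies where 4x_1 + 7x_2 = 41 and x_2 = 3.
Solving simultaneously gives x_1 = 5, x_2 = 3.

x_1 = 5, x_2 = 3, maximum P = 214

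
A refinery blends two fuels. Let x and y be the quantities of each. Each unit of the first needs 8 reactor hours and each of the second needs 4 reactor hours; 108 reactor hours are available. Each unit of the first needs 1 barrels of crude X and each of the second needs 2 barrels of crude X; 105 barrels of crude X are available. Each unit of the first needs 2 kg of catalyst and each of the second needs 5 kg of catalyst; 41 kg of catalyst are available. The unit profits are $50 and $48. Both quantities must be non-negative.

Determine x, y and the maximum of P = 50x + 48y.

Extreme points and P = 50x + 48y:
  (0, 0) → P = 0
  (0, 41/5) → P = 1968/5
  (27/2, 0) → P = 675
  (47/4, 7/2) → P = 1511/2

x = 47/4, y = 7/2, maximum P = 1511/2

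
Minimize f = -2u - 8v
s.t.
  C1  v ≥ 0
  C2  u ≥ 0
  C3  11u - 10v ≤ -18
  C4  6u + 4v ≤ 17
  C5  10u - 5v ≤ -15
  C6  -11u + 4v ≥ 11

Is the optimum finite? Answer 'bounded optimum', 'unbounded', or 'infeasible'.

bounded optimum

Vertices and f = -2u - 8v:
  (0, 17/4) → f = -34
  (0, 3) → f = -24
  (6/17, 253/68) → f = -518/17
  (1/3, 11/3) → f = -30
The feasible region has finitely many vertices and no improving ray; the minimum is -34 at (0, 17/4).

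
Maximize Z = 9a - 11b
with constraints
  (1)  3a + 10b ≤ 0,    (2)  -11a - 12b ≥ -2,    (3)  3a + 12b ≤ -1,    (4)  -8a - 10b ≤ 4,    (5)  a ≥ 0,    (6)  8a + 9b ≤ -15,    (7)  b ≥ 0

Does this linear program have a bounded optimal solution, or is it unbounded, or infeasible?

infeasible

The boundaries 8a + 9b = -15 and b = 0 meet at (-15/8, 0), but that point violates -8a - 10b ≤ 4. Every candidate vertex is excluded by some other constraint, so the feasible region is empty.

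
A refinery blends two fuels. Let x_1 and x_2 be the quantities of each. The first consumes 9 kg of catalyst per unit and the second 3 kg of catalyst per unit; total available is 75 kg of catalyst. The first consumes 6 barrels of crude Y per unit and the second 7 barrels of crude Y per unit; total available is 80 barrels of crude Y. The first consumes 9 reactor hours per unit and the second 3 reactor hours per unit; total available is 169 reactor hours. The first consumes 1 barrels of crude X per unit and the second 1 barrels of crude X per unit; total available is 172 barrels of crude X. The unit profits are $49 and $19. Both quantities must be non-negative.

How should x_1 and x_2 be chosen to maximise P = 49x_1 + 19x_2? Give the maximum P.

Feasible corners and P = 49x_1 + 19x_2:
  (0, 0) → P = 0
  (0, 80/7) → P = 1520/7
  (25/3, 0) → P = 1225/3
  (19/3, 6) → P = 1273/3

The binding constraints are 9x_1 + 3x_2 = 75 and 6x_1 + 7x_2 = 80.
Solving simultaneously gives x_1 = 19/3, x_2 = 6.

x_1 = 19/3, x_2 = 6, maximum P = 1273/3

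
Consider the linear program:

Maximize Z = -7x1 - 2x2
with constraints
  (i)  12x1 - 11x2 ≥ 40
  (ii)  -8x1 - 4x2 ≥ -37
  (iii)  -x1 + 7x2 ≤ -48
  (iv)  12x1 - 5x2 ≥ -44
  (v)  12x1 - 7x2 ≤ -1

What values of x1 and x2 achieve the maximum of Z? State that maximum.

Extreme points and Z = -7x1 - 2x2:
  (-19/2, -14) → Z = 189/2
  (-97/16, -41/4) → Z = 1007/16
  (-101/8, -43/2) → Z = 1051/8

x1 = -101/8, x2 = -43/2, maximum Z = 1051/8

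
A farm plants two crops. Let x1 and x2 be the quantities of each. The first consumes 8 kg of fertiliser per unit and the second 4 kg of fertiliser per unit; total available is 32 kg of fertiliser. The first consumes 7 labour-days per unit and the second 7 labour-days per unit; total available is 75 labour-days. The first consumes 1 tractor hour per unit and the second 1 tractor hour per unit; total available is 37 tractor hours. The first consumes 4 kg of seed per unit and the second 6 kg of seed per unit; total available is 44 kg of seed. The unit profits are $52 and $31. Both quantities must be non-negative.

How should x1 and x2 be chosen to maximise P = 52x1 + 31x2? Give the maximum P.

x1 = 1/2, x2 = 7, maximum P = 243

Feasible corners and P = 52x1 + 31x2:
  (0, 0) → P = 0
  (0, 22/3) → P = 682/3
  (4, 0) → P = 208
  (1/2, 7) → P = 243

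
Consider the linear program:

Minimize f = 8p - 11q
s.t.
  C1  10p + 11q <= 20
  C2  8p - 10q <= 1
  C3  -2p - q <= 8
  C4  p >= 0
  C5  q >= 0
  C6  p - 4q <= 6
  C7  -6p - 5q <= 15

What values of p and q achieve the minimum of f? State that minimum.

The binding constraints are 10p + 11q = 20 and p = 0.
Solving simultaneously gives p = 0, q = 20/11.

p = 0, q = 20/11, minimum f = -20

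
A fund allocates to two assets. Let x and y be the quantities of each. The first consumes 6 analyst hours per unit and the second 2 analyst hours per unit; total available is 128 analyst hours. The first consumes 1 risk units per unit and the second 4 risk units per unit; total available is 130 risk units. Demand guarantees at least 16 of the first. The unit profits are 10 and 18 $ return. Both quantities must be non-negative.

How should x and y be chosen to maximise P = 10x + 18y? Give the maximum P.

Feasible corners and P = 10x + 18y:
  (64/3, 0) → P = 640/3
  (16, 0) → P = 160
  (16, 16) → P = 448

x = 16, y = 16, maximum P = 448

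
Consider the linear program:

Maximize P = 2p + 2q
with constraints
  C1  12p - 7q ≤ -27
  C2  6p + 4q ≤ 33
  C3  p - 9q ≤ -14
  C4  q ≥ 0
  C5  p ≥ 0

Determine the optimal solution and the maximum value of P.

Vertices and P = 2p + 2q:
  (41/30, 31/5) → P = 227/15
  (0, 27/7) → P = 54/7
  (0, 33/4) → P = 33/2

The optimum lies where 6p + 4q = 33 and p = 0.
Solving simultaneously gives p = 0, q = 33/4.

p = 0, q = 33/4, maximum P = 33/2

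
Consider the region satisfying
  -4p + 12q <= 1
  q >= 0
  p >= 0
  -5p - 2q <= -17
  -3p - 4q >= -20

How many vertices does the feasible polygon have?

Pairwise boundary intersections that survive every other constraint:
  (101/34, 73/68)
  (59/13, 83/52)
  (17/5, 0)
  (20/3, 0)

4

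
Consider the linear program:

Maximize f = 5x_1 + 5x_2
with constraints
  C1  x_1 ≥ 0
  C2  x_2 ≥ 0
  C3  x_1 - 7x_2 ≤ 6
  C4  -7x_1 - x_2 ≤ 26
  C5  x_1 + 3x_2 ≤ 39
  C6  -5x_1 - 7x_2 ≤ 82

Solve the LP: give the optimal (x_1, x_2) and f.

x_1 = 291/10, x_2 = 33/10, maximum f = 162

Extreme points and f = 5x_1 + 5x_2:
  (0, 0) → f = 0
  (0, 13) → f = 65
  (6, 0) → f = 30
  (291/10, 33/10) → f = 162

The binding constraints are x_1 - 7x_2 = 6 and x_1 + 3x_2 = 39.
Solving simultaneously gives x_1 = 291/10, x_2 = 33/10.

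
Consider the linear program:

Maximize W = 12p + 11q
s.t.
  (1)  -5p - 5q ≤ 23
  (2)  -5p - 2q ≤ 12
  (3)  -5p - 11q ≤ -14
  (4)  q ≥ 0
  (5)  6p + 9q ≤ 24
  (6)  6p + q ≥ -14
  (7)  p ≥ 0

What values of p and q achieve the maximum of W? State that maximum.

p = 4, q = 0, maximum W = 48

Vertices and W = 12p + 11q:
  (14/5, 0) → W = 168/5
  (0, 14/11) → W = 14
  (4, 0) → W = 48
  (0, 8/3) → W = 88/3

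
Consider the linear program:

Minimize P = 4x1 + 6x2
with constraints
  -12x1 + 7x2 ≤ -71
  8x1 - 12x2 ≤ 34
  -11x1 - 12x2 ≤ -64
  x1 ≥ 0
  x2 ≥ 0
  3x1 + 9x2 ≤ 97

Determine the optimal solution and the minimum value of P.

Corner points and P = 4x1 + 6x2:
  (307/44, 20/11) → P = 427/11
  (1318/129, 317/43) → P = 10978/129
  (245/18, 337/54) → P = 827/9

The optimum lies where -12x1 + 7x2 = -71 and 8x1 - 12x2 = 34.
Solving simultaneously gives x1 = 307/44, x2 = 20/11.

x1 = 307/44, x2 = 20/11, minimum P = 427/11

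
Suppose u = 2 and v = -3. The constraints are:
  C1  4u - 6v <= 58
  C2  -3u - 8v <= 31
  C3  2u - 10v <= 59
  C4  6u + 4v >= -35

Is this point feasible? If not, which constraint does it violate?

C1: 26 ≤ 58 ✓
C2: 18 ≤ 31 ✓
C3: 34 ≤ 59 ✓
C4: 0 ≥ -35 ✓

feasible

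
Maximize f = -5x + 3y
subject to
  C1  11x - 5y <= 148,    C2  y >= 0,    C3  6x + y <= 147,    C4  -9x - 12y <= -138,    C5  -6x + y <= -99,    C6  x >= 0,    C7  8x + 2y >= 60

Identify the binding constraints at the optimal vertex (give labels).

Extreme points and f = -5x + 3y:
  (883/41, 729/41) → f = -2228/41
  (347/19, 201/19) → f = -1132/19
  (41/2, 24) → f = -61/2

The maximum is at (41/2, 24). Substituting into each constraint, equality holds for C3 and C5; the remaining constraints have slack.

C3 and C5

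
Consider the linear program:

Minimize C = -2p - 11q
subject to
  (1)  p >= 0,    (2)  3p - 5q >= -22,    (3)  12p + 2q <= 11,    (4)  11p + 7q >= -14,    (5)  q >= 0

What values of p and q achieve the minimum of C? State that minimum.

The binding constraints are 3p - 5q = -22 and 12p + 2q = 11.
Solving simultaneously gives p = 1/6, q = 9/2.

p = 1/6, q = 9/2, minimum C = -299/6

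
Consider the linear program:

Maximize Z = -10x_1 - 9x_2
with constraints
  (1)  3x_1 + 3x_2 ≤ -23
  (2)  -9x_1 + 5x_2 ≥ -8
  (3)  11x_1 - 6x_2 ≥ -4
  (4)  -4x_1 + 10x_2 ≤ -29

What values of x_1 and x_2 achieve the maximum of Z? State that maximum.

Extreme points and Z = -10x_1 - 9x_2:
  (-13/6, -11/2) → Z = 427/6
  (-50/17, -241/51) → Z = 1223/17
  (-68, -124) → Z = 1796

x_1 = -68, x_2 = -124, maximum Z = 1796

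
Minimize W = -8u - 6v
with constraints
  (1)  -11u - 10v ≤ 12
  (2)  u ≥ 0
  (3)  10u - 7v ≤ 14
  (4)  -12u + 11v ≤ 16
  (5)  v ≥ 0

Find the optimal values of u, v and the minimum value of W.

Feasible corners and W = -8u - 6v:
  (0, 16/11) → W = -96/11
  (0, 0) → W = 0
  (133/13, 164/13) → W = -2048/13
  (7/5, 0) → W = -56/5

The binding constraints are 10u - 7v = 14 and -12u + 11v = 16.
Solving simultaneously gives u = 133/13, v = 164/13.

u = 133/13, v = 164/13, minimum W = -2048/13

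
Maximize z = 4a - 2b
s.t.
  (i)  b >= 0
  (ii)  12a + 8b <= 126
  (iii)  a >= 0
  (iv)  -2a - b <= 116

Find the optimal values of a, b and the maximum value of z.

a = 21/2, b = 0, maximum z = 42

Feasible corners and z = 4a - 2b:
  (21/2, 0) → z = 42
  (0, 0) → z = 0
  (0, 63/4) → z = -63/2

The optimum lies where b = 0 and 12a + 8b = 126.
Solving simultaneously gives a = 21/2, b = 0.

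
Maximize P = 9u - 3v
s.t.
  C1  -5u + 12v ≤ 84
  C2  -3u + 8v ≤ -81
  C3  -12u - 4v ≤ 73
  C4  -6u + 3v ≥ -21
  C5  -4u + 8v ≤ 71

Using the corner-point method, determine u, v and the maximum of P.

Vertices and P = 9u - 3v:
  (-65/27, -397/36) → P = 137/12
  (-25/13, -141/13) → P = 198/13
  (-9/4, -23/2) → P = 57/4

u = -25/13, v = -141/13, maximum P = 198/13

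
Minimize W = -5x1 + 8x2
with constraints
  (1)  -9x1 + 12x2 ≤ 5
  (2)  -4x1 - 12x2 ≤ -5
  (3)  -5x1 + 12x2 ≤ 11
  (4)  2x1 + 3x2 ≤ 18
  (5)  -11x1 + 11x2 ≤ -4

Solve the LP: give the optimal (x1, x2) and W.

Feasible corners and W = -5x1 + 8x2:
  (67/4, -31/6) → W = -1501/12
  (103/176, 39/176) → W = -203/176
  (61/13, 112/39) → W = -19/39
  (169/77, 141/77) → W = 283/77

The binding constraints are -4x1 - 12x2 = -5 and 2x1 + 3x2 = 18.
Solving simultaneously gives x1 = 67/4, x2 = -31/6.

x1 = 67/4, x2 = -31/6, minimum W = -1501/12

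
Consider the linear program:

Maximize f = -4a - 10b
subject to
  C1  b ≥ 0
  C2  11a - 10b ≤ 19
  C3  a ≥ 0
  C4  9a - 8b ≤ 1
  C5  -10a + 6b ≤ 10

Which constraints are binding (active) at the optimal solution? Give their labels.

Corner points and f = -4a - 10b:
  (0, 0) → f = 0
  (1/9, 0) → f = -4/9
  (0, 5/3) → f = -50/3
The feasible region is unbounded (it extends along (8, 9), (3, 5)), but f strictly decreases along every unbounded feasible direction, so there is no improving ray and the maximum is attained at a vertex.

The maximum is at (0, 0). Substituting into each constraint, equality holds for C1 and C3; the remaining constraints have slack.

C1 and C3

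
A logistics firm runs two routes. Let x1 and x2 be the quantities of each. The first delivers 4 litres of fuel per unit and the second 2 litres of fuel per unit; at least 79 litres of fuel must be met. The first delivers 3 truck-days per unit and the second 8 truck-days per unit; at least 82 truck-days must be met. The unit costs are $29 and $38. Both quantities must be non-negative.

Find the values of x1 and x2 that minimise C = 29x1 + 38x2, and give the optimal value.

x1 = 18, x2 = 7/2, minimum C = 655

Extreme points and C = 29x1 + 38x2:
  (0, 79/2) → C = 1501
  (82/3, 0) → C = 2378/3
  (18, 7/2) → C = 655
The feasible region is unbounded (it extends along (0, 1), (1, 0)), but C strictly increases along every unbounded feasible direction, so there is no improving ray and the minimum is attained at a vertex.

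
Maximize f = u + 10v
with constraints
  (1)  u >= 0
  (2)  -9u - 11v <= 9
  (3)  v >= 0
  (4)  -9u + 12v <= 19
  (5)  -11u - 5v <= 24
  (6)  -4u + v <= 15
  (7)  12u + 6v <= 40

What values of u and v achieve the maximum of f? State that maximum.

Vertices and f = u + 10v:
  (0, 0) → f = 0
  (0, 19/12) → f = 95/6
  (10/3, 0) → f = 10/3
  (61/33, 98/33) → f = 347/11

The binding constraints are -9u + 12v = 19 and 12u + 6v = 40.
Solving simultaneously gives u = 61/33, v = 98/33.

u = 61/33, v = 98/33, maximum f = 347/11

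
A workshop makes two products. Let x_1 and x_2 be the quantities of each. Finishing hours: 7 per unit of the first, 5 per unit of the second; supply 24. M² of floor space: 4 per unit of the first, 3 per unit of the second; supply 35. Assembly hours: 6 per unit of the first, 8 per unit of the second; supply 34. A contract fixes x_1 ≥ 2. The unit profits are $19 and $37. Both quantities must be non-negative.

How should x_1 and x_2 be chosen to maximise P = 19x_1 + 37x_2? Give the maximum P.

Vertices and P = 19x_1 + 37x_2:
  (24/7, 0) → P = 456/7
  (2, 0) → P = 38
  (2, 2) → P = 112

The binding constraints are 7x_1 + 5x_2 = 24 and x_1 = 2.
Solving simultaneously gives x_1 = 2, x_2 = 2.

x_1 = 2, x_2 = 2, maximum P = 112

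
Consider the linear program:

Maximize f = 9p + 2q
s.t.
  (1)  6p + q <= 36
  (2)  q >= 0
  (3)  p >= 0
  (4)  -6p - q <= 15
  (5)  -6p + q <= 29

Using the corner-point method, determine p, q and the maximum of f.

p = 7/12, q = 65/2, maximum f = 281/4

Feasible corners and f = 9p + 2q:
  (6, 0) → f = 54
  (7/12, 65/2) → f = 281/4
  (0, 0) → f = 0
  (0, 29) → f = 58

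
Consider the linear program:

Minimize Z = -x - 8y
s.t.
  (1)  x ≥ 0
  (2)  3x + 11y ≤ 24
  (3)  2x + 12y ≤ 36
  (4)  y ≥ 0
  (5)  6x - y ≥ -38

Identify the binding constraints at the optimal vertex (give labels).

(1) and (2)

Extreme points and Z = -x - 8y:
  (0, 24/11) → Z = -192/11
  (0, 0) → Z = 0
  (8, 0) → Z = -8

The minimum is at (0, 24/11). Substituting into each constraint, equality holds for (1) and (2); the remaining constraints have slack.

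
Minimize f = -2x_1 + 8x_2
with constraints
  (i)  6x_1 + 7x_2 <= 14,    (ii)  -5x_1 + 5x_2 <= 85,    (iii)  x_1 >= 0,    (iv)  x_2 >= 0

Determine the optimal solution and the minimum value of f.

x_1 = 7/3, x_2 = 0, minimum f = -14/3

Vertices and f = -2x_1 + 8x_2:
  (0, 2) → f = 16
  (7/3, 0) → f = -14/3
  (0, 0) → f = 0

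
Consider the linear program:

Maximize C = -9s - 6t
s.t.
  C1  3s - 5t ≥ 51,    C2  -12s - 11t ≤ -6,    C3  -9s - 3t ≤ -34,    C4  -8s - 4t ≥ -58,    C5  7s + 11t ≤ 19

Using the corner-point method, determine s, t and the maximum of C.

s = 197/31, t = -198/31, maximum C = -585/31

Corner points and C = -9s - 6t:
  (197/31, -198/31) → C = -585/31
  (19/2, -9/2) → C = -117/2
  (307/20, -81/5) → C = -819/20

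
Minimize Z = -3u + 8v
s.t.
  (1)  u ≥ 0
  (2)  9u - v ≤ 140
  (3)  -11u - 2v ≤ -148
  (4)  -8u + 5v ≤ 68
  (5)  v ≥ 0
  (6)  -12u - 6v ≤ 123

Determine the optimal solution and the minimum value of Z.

The optimum lies where 9u - v = 140 and v = 0.
Solving simultaneously gives u = 140/9, v = 0.

u = 140/9, v = 0, minimum Z = -140/3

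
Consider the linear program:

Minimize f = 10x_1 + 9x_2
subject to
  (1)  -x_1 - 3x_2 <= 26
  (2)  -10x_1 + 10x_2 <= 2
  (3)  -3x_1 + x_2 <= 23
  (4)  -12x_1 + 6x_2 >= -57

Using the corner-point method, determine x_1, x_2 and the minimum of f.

Corner points and f = 10x_1 + 9x_2:
  (-133/20, -129/20) → f = -2491/20
  (5/14, -123/14) → f = -151/2
  (97/10, 99/10) → f = 1861/10

x_1 = -133/20, x_2 = -129/20, minimum f = -2491/20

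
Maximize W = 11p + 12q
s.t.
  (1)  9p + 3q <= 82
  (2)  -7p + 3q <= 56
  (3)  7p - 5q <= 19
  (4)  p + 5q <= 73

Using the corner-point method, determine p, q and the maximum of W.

Corner points and W = 11p + 12q:
  (467/66, 403/66) → W = 9973/66
  (191/42, 575/42) → W = 9001/42
  (-337/14, -75/2) → W = -10007/14
  (-61/38, 567/38) → W = 6133/38

p = 191/42, q = 575/42, maximum W = 9001/42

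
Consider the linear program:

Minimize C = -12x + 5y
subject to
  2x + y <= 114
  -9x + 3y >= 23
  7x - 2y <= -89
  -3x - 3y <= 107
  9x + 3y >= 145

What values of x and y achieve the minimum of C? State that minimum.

Corner points and C = -12x + 5y:
  (139/11, 976/11) → C = 292
  (-197/3, 736/3) → C = 6044/3
  (23/39, 1816/39) → C = 8804/39

The optimum lies where 7x - 2y = -89 and 9x + 3y = 145.
Solving simultaneously gives x = 23/39, y = 1816/39.

x = 23/39, y = 1816/39, minimum C = 8804/39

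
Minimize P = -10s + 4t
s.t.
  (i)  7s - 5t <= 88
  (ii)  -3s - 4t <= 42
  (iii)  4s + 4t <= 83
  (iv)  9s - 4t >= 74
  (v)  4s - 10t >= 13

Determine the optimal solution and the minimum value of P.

Extreme points and P = -10s + 4t:
  (142/43, -558/43) → P = -3652/43
  (767/48, 229/48) → P = -3377/24
  (8/3, -25/2) → P = -230/3
  (63/4, 5) → P = -275/2
  (344/37, 179/74) → P = -3082/37

s = 767/48, t = 229/48, minimum P = -3377/24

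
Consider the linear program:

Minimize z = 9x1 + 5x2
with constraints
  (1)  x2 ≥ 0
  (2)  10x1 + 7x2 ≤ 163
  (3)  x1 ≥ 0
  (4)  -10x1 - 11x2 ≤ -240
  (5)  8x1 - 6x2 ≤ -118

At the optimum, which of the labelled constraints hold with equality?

Vertices and z = 9x1 + 5x2:
  (0, 163/7) → z = 815/7
  (38/29, 621/29) → z = 3447/29
  (0, 240/11) → z = 1200/11
  (71/74, 775/37) → z = 8389/74

The minimum is at (0, 240/11). Substituting into each constraint, equality holds for (3) and (4); the remaining constraints have slack.

(3) and (4)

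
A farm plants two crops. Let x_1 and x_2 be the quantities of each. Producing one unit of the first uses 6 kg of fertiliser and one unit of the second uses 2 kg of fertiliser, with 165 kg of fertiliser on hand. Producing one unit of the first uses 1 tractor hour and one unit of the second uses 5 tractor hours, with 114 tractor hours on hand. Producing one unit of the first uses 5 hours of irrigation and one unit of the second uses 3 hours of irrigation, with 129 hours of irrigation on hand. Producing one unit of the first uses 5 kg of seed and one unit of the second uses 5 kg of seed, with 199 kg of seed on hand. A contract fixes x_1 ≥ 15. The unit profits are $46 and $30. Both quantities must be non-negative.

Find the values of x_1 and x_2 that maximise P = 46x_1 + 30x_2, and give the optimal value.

x_1 = 15, x_2 = 18, maximum P = 1230

Vertices and P = 46x_1 + 30x_2:
  (129/5, 0) → P = 5934/5
  (15, 0) → P = 690
  (15, 18) → P = 1230

The binding constraints are 5x_1 + 3x_2 = 129 and x_1 = 15.
Solving simultaneously gives x_1 = 15, x_2 = 18.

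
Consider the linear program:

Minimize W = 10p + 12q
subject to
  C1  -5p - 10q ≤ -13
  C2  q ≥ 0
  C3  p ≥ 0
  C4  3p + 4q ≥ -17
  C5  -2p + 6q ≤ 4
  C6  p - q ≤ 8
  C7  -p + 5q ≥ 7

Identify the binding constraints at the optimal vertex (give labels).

C5 and C7

Vertices and W = 10p + 12q:
  (13, 5) → W = 190
  (11/2, 5/2) → W = 85
  (47/4, 15/4) → W = 325/2

The minimum is at (11/2, 5/2). Substituting into each constraint, equality holds for C5 and C7; the remaining constraints have slack.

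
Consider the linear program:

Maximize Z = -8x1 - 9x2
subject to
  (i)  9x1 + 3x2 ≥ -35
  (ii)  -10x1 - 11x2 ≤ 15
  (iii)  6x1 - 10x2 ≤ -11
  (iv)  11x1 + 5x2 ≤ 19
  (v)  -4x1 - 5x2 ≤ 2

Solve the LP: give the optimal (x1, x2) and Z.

x1 = -169/33, x2 = 122/33, maximum Z = 254/33

Extreme points and Z = -8x1 - 9x2:
  (-58/3, 139/3) → Z = -787/3
  (-169/33, 122/33) → Z = 254/33
  (27/28, 47/28) → Z = -639/28
  (-15/14, 16/35) → Z = 156/35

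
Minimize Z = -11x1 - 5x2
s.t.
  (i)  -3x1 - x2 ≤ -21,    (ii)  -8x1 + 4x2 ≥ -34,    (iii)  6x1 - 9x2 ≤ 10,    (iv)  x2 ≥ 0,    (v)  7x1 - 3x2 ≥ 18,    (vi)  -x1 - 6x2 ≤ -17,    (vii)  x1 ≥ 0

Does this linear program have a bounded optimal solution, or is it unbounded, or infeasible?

unbounded

From the feasible point (59/10, 33/10), moving in the direction (3, 7) keeps every constraint satisfied while Z decreases without bound.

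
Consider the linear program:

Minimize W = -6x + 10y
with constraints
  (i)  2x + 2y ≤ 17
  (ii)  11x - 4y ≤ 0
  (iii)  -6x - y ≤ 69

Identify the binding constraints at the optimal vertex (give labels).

Corner points and W = -6x + 10y:
  (34/15, 187/30) → W = 731/15
  (-31/2, 24) → W = 333
  (-276/35, -759/35) → W = -5934/35

The minimum is at (-276/35, -759/35). Substituting into each constraint, equality holds for (ii) and (iii); the remaining constraints have slack.

(ii) and (iii)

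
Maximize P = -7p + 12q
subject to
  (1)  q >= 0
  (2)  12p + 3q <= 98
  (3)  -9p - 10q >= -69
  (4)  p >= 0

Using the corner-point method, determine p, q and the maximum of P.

p = 0, q = 69/10, maximum P = 414/5

Corner points and P = -7p + 12q:
  (23/3, 0) → P = -161/3
  (0, 0) → P = 0
  (0, 69/10) → P = 414/5

At the optimal vertex, -9p - 10q = -69 and p = 0.
Solving simultaneously gives p = 0, q = 69/10.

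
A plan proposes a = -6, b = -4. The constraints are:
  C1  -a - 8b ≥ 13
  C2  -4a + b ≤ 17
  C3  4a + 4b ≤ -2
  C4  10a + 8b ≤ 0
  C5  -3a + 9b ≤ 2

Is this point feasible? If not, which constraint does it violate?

not feasible — violates C2

Constraint C2: -4a + b = 20, which is not ≤ 17. All other constraints are satisfied.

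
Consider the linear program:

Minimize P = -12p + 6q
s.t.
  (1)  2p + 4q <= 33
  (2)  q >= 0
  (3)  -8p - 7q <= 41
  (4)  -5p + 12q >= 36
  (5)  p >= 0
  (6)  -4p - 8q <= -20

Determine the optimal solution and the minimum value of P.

p = 63/11, q = 237/44, minimum P = -801/22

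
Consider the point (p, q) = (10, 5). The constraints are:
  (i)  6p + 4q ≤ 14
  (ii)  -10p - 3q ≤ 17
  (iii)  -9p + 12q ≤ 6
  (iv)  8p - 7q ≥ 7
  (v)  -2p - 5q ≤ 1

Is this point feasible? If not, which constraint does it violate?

Constraint (i): 6p + 4q = 80, which is not ≤ 14. All other constraints are satisfied.

not feasible — violates (i)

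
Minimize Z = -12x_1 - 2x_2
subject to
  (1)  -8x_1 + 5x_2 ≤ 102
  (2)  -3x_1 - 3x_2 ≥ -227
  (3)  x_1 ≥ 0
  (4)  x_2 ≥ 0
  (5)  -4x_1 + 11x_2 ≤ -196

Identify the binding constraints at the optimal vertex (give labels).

Feasible corners and Z = -12x_1 - 2x_2:
  (227/3, 0) → Z = -908
  (617/9, 64/9) → Z = -7532/9
  (49, 0) → Z = -588

The minimum is at (227/3, 0). Substituting into each constraint, equality holds for (2) and (4); the remaining constraints have slack.

(2) and (4)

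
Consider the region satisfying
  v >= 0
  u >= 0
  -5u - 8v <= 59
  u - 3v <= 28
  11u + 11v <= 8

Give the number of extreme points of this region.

3

Intersecting each pair of boundary lines and keeping only the points that satisfy every inequality leaves:
  (0, 0)
  (8/11, 0)
  (0, 8/11)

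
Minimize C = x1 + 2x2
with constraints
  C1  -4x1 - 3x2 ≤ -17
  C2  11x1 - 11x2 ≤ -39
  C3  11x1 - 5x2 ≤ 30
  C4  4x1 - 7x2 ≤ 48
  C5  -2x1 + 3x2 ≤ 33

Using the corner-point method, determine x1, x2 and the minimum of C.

x1 = 10/11, x2 = 49/11, minimum C = 108/11

Vertices and C = x1 + 2x2:
  (10/11, 49/11) → C = 108/11
  (-8/3, 83/9) → C = 142/9
  (175/22, 23/2) → C = 681/22
  (255/23, 423/23) → C = 1101/23

At the optimal vertex, -4x1 - 3x2 = -17 and 11x1 - 11x2 = -39.
Solving simultaneously gives x1 = 10/11, x2 = 49/11.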